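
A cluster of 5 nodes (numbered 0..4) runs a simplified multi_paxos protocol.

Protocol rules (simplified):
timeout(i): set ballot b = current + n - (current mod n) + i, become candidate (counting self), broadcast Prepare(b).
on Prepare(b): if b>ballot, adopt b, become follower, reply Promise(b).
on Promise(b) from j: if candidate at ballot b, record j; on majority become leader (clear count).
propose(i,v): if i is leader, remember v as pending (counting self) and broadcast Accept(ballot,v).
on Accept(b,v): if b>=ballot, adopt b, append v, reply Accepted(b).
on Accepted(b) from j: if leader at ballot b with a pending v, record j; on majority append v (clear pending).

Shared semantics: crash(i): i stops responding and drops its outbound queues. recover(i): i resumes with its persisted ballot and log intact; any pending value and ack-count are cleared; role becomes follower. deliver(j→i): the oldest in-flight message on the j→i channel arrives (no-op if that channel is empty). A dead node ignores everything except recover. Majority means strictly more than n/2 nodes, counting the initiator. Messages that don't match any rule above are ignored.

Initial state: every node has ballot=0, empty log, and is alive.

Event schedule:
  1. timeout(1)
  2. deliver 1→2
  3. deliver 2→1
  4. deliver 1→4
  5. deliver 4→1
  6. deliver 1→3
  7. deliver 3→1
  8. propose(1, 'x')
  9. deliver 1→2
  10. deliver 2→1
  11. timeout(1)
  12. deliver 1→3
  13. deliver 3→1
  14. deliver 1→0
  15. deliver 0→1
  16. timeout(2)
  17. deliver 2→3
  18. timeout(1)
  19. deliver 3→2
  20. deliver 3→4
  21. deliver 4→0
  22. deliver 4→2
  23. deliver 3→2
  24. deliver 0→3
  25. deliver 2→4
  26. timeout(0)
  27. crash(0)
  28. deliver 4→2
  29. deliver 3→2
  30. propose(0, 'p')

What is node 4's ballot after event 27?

12

step 1 timeout(1): 1={cand,b=6,log=-}
step 2 deliver 1→2: 2={foll,b=6,log=-}
step 3 deliver 2→1: —
step 4 deliver 1→4: 4={foll,b=6,log=-}
step 5 deliver 4→1: 1={lead,b=6,log=-}
step 6 deliver 1→3: 3={foll,b=6,log=-}
step 7 deliver 3→1: —
step 8 propose(1,'x'): —
step 9 deliver 1→2: 2={foll,b=6,log=x}
step 10 deliver 2→1: —
step 11 timeout(1): 1={cand,b=11,log=-}
step 12 deliver 1→3: 3={foll,b=6,log=x}
step 13 deliver 3→1: —
step 14 deliver 1→0: 0={foll,b=6,log=-}
step 15 deliver 0→1: —
step 16 timeout(2): 2={cand,b=12,log=x}
step 17 deliver 2→3: 3={foll,b=12,log=x}
step 18 timeout(1): 1={cand,b=16,log=-}
step 19 deliver 3→2: —
step 20 deliver 3→4: —
step 21 deliver 4→0: —
step 22 deliver 4→2: —
step 23 deliver 3→2: —
step 24 deliver 0→3: —
step 25 deliver 2→4: 4={foll,b=12,log=-}
step 26 timeout(0): 0={cand,b=10,log=-}
step 27 crash(0): 0={✗cand,b=10,log=-}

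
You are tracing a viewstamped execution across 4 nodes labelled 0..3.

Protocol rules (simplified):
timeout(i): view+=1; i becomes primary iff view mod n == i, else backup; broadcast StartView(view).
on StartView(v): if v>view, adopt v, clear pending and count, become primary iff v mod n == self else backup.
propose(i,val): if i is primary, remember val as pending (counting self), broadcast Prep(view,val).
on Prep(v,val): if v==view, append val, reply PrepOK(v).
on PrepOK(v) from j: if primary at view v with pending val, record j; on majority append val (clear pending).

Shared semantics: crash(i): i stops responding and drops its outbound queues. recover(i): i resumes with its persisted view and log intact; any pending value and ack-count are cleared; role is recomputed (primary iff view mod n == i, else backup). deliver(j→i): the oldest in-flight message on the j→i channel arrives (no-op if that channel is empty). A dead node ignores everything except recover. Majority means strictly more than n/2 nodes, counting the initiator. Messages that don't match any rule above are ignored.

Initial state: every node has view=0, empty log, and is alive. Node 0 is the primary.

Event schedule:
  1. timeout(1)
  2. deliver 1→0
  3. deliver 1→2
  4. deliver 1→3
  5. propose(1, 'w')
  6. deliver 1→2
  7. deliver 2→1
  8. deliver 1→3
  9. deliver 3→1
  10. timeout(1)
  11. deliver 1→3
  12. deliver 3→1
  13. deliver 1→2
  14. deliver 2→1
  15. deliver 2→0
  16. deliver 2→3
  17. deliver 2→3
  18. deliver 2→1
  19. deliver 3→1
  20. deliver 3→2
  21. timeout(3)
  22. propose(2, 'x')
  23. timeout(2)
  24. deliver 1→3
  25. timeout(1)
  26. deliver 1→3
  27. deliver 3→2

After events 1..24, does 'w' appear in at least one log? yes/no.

yes

e1 timeout(1): 1[prim,v=1,-]
e2 deliver 1→0: 0[back,v=1,-]
e3 deliver 1→2: 2[back,v=1,-]
e4 deliver 1→3: 3[back,v=1,-]
e5 propose(1,'w'): ·
e6 deliver 1→2: 2[back,v=1,w]
e7 deliver 2→1: ·
e8 deliver 1→3: 3[back,v=1,w]
e9 deliver 3→1: 1[prim,v=1,w]
e10 timeout(1): 1[back,v=2,w]
e11 deliver 1→3: 3[back,v=2,w]
e12 deliver 3→1: ·
e13 deliver 1→2: 2[prim,v=2,w]
e14 deliver 2→1: ·
e15 deliver 2→0: ·
e16 deliver 2→3: ·
e17 deliver 2→3: ·
e18 deliver 2→1: ·
e19 deliver 3→1: ·
e20 deliver 3→2: ·
e21 timeout(3): 3[prim,v=3,w]
e22 propose(2,'x'): ·
e23 timeout(2): 2[back,v=3,w]
e24 deliver 1→3: ·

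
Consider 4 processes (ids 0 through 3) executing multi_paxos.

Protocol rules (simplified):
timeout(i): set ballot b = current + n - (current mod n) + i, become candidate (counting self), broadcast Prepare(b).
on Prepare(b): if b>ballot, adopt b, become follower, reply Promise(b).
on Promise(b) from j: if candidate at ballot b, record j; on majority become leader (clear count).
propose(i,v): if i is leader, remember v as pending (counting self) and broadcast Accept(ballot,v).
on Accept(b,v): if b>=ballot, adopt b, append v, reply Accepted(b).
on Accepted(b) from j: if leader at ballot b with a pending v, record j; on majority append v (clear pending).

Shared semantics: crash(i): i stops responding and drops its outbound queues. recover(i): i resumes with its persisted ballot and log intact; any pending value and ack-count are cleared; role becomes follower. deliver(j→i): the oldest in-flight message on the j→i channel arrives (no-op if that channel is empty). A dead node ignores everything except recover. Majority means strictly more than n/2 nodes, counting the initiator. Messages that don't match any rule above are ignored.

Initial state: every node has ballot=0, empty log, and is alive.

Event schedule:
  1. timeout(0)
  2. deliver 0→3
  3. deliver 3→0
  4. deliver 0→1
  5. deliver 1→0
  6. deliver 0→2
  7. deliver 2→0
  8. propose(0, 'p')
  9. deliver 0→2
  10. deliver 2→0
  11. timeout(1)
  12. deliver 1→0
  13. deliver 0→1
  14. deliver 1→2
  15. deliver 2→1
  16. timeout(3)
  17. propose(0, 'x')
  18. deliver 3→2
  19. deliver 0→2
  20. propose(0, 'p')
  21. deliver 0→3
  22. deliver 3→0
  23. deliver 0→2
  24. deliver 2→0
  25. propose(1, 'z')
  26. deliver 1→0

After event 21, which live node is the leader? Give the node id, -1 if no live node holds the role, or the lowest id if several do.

-1

[1] timeout(0) → N0(cand b4 [-])
[2] deliver 0→3 → N3(foll b4 [-])
[3] deliver 3→0 → ∅
[4] deliver 0→1 → N1(foll b4 [-])
[5] deliver 1→0 → N0(lead b4 [-])
[6] deliver 0→2 → N2(foll b4 [-])
[7] deliver 2→0 → ∅
[8] propose(0,'p') → ∅
[9] deliver 0→2 → N2(foll b4 [p])
[10] deliver 2→0 → ∅
[11] timeout(1) → N1(cand b9 [-])
[12] deliver 1→0 → N0(foll b9 [-])
[13] deliver 0→1 → ∅
[14] deliver 1→2 → N2(foll b9 [p])
[15] deliver 2→1 → ∅
[16] timeout(3) → N3(cand b11 [-])
[17] propose(0,'x') → ∅
[18] deliver 3→2 → N2(foll b11 [p])
[19] deliver 0→2 → ∅
[20] propose(0,'p') → ∅
[21] deliver 0→3 → ∅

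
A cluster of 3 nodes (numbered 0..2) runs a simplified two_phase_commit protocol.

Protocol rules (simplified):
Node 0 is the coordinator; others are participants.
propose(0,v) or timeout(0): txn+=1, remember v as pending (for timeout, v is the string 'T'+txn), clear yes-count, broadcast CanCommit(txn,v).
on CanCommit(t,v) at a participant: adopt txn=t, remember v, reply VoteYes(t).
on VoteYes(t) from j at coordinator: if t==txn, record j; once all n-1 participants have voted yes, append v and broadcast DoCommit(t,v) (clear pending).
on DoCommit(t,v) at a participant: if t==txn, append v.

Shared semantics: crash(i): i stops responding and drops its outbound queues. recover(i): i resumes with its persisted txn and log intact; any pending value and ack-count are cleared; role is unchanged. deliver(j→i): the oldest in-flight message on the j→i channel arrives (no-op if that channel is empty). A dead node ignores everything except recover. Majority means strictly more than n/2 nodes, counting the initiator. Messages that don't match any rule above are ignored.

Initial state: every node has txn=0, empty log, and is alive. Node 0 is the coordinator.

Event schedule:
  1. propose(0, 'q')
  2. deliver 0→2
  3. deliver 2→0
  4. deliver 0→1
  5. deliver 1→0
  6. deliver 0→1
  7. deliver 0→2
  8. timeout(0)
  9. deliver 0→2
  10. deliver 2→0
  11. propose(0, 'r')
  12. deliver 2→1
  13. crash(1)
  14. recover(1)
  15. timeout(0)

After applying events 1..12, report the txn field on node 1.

1

[1] propose(0,'q') → N0(coor t1 [-])
[2] deliver 0→2 → N2(part t1 [-])
[3] deliver 2→0 → ∅
[4] deliver 0→1 → N1(part t1 [-])
[5] deliver 1→0 → N0(coor t1 [q])
[6] deliver 0→1 → N1(part t1 [q])
[7] deliver 0→2 → N2(part t1 [q])
[8] timeout(0) → N0(coor t2 [q])
[9] deliver 0→2 → N2(part t2 [q])
[10] deliver 2→0 → ∅
[11] propose(0,'r') → N0(coor t3 [q])
[12] deliver 2→1 → ∅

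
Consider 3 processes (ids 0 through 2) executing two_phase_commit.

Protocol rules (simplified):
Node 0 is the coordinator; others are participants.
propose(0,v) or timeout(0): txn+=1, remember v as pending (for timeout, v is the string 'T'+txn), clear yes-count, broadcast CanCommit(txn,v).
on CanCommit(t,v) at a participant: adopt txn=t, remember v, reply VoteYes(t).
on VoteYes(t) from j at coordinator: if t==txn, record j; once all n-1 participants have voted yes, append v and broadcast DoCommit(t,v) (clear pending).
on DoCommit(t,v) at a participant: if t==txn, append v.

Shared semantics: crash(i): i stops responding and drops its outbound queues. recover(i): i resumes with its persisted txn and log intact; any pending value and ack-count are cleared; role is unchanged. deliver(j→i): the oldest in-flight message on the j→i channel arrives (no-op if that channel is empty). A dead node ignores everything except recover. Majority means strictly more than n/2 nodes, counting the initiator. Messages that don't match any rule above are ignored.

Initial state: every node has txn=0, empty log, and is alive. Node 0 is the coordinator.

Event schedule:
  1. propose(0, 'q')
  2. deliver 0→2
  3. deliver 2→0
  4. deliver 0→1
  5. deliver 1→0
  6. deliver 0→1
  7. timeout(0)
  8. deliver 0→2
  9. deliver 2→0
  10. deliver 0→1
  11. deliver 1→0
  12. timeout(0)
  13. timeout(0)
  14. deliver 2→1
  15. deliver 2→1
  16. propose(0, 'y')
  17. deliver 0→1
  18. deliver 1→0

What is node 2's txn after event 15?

after 1 — propose(0,'q'): n0:coor/t1/[-]
after 2 — deliver 0→2: n2:part/t1/[-]
after 3 — deliver 2→0: ·
after 4 — deliver 0→1: n1:part/t1/[-]
after 5 — deliver 1→0: n0:coor/t1/[q]
after 6 — deliver 0→1: n1:part/t1/[q]
after 7 — timeout(0): n0:coor/t2/[q]
after 8 — deliver 0→2: n2:part/t1/[q]
after 9 — deliver 2→0: ·
after 10 — deliver 0→1: n1:part/t2/[q]
after 11 — deliver 1→0: ·
after 12 — timeout(0): n0:coor/t3/[q]
after 13 — timeout(0): n0:coor/t4/[q]
after 14 — deliver 2→1: ·
after 15 — deliver 2→1: ·

1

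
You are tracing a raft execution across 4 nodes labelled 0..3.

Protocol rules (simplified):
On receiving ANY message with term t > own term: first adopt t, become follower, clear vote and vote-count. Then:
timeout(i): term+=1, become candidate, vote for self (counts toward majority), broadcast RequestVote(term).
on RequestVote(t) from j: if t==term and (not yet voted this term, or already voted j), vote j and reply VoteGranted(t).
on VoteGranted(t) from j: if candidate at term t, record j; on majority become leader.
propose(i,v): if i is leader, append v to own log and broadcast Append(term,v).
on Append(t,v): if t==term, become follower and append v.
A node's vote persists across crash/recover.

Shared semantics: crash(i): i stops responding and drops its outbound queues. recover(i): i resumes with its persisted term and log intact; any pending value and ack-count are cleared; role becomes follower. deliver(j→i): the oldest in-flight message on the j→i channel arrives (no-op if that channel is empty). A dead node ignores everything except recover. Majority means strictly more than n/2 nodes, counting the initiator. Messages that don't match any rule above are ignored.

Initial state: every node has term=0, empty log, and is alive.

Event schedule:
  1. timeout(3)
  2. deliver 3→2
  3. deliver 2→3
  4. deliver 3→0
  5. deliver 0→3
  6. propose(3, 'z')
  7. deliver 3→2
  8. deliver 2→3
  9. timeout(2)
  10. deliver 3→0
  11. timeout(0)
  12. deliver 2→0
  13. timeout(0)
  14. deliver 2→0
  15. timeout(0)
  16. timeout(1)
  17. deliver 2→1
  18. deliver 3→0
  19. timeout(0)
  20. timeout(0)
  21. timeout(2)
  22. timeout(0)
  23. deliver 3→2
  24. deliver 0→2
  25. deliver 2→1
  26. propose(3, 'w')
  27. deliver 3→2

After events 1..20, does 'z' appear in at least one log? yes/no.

yes

e1 timeout(3): 3[cand,t=1,-]
e2 deliver 3→2: 2[foll,t=1,-]
e3 deliver 2→3: ·
e4 deliver 3→0: 0[foll,t=1,-]
e5 deliver 0→3: 3[lead,t=1,-]
e6 propose(3,'z'): 3[lead,t=1,z]
e7 deliver 3→2: 2[foll,t=1,z]
e8 deliver 2→3: ·
e9 timeout(2): 2[cand,t=2,z]
e10 deliver 3→0: 0[foll,t=1,z]
e11 timeout(0): 0[cand,t=2,z]
e12 deliver 2→0: ·
e13 timeout(0): 0[cand,t=3,z]
e14 deliver 2→0: ·
e15 timeout(0): 0[cand,t=4,z]
e16 timeout(1): 1[cand,t=1,-]
e17 deliver 2→1: 1[foll,t=2,-]
e18 deliver 3→0: ·
e19 timeout(0): 0[cand,t=5,z]
e20 timeout(0): 0[cand,t=6,z]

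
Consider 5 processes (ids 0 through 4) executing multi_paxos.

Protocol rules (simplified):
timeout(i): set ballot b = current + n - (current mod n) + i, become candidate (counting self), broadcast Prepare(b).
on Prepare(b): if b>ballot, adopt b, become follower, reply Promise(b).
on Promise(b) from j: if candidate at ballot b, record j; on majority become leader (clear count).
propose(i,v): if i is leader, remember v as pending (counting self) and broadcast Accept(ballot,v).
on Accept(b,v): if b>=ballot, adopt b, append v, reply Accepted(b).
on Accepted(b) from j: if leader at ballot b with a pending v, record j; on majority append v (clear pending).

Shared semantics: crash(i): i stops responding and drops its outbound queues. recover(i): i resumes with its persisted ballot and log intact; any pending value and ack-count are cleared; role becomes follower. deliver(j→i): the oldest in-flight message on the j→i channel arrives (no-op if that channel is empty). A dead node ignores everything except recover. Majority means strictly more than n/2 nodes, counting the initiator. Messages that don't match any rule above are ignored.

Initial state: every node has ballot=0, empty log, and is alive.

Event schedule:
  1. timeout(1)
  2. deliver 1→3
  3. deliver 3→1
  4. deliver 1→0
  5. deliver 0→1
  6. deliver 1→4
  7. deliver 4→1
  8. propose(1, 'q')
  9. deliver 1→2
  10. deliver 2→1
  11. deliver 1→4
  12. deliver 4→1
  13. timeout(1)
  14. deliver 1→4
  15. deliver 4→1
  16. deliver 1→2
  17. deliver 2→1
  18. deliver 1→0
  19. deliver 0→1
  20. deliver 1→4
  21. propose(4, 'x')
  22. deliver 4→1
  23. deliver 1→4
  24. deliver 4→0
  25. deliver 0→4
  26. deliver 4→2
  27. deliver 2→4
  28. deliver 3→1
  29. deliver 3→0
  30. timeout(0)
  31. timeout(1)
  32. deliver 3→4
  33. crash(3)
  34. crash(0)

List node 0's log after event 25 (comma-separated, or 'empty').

after 1 — timeout(1): n1:cand/b6/[-]
after 2 — deliver 1→3: n3:foll/b6/[-]
after 3 — deliver 3→1: ·
after 4 — deliver 1→0: n0:foll/b6/[-]
after 5 — deliver 0→1: n1:lead/b6/[-]
after 6 — deliver 1→4: n4:foll/b6/[-]
after 7 — deliver 4→1: ·
after 8 — propose(1,'q'): ·
after 9 — deliver 1→2: n2:foll/b6/[-]
after 10 — deliver 2→1: ·
after 11 — deliver 1→4: n4:foll/b6/[q]
after 12 — deliver 4→1: ·
after 13 — timeout(1): n1:cand/b11/[-]
after 14 — deliver 1→4: n4:foll/b11/[q]
after 15 — deliver 4→1: ·
after 16 — deliver 1→2: n2:foll/b6/[q]
after 17 — deliver 2→1: ·
after 18 — deliver 1→0: n0:foll/b6/[q]
after 19 — deliver 0→1: ·
after 20 — deliver 1→4: ·
after 21 — propose(4,'x'): ·
after 22 — deliver 4→1: ·
after 23 — deliver 1→4: ·
after 24 — deliver 4→0: ·
after 25 — deliver 0→4: ·

q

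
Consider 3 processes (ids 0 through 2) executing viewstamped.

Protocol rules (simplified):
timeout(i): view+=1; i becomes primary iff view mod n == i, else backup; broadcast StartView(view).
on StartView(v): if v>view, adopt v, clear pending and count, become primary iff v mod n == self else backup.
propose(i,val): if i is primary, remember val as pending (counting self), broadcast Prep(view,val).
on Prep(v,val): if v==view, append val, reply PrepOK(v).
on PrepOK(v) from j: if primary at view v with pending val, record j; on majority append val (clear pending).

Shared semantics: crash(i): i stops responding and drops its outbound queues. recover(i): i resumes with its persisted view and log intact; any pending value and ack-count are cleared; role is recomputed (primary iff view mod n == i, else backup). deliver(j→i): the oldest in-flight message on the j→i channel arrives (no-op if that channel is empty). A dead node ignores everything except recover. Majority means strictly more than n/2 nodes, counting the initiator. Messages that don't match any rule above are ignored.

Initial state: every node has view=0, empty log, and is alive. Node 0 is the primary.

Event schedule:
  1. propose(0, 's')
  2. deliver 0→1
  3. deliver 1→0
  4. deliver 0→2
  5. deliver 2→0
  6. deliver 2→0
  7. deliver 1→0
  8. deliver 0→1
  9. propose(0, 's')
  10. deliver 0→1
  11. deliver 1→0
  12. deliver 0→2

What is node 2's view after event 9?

after 1 — propose(0,'s'): ·
after 2 — deliver 0→1: n1:back/v0/[s]
after 3 — deliver 1→0: n0:prim/v0/[s]
after 4 — deliver 0→2: n2:back/v0/[s]
after 5 — deliver 2→0: ·
after 6 — deliver 2→0: ·
after 7 — deliver 1→0: ·
after 8 — deliver 0→1: ·
after 9 — propose(0,'s'): ·

0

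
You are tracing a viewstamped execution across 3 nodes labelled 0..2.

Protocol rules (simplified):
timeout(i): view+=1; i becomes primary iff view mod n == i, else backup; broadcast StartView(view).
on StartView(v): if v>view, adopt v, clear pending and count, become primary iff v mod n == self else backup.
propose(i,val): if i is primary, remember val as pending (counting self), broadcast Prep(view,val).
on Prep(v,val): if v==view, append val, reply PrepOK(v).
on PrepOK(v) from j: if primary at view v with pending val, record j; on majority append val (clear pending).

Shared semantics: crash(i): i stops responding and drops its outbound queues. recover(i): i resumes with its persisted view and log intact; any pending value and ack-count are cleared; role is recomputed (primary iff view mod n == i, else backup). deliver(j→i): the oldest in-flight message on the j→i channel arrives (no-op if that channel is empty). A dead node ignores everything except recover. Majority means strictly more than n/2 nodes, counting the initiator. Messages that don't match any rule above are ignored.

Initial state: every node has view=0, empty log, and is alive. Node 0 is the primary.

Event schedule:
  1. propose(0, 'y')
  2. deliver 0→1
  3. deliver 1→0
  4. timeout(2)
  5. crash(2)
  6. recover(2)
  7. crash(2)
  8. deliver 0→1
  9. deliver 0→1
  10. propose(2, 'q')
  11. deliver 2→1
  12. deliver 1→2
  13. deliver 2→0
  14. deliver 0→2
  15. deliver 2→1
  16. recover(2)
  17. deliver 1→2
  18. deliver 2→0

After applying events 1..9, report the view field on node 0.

0

step 1 propose(0,'y'): —
step 2 deliver 0→1: 1={back,v=0,log=y}
step 3 deliver 1→0: 0={prim,v=0,log=y}
step 4 timeout(2): 2={back,v=1,log=-}
step 5 crash(2): 2={✗back,v=1,log=-}
step 6 recover(2): 2={back,v=1,log=-}
step 7 crash(2): 2={✗back,v=1,log=-}
step 8 deliver 0→1: —
step 9 deliver 0→1: —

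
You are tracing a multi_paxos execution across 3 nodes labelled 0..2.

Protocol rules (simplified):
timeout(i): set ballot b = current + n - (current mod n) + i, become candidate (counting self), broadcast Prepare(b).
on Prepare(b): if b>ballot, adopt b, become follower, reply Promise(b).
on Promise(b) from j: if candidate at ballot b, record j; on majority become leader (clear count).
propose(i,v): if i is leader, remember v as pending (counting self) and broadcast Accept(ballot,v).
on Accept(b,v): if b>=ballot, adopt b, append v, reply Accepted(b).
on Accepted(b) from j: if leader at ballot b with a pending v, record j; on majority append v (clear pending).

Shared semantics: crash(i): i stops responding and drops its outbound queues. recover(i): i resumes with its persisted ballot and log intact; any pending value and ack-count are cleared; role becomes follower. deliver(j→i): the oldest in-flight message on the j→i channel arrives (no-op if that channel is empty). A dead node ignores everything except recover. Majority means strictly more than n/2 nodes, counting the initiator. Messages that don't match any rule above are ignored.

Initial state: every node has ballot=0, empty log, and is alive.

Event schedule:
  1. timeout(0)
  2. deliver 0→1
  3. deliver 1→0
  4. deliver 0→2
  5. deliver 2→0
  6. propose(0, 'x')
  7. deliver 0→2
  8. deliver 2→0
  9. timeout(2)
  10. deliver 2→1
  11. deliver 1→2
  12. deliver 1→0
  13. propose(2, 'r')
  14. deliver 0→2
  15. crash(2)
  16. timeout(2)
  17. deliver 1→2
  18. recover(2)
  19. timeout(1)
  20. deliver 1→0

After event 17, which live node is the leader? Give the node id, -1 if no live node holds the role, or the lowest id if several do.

[1] timeout(0) → N0(cand b3 [-])
[2] deliver 0→1 → N1(foll b3 [-])
[3] deliver 1→0 → N0(lead b3 [-])
[4] deliver 0→2 → N2(foll b3 [-])
[5] deliver 2→0 → ∅
[6] propose(0,'x') → ∅
[7] deliver 0→2 → N2(foll b3 [x])
[8] deliver 2→0 → N0(lead b3 [x])
[9] timeout(2) → N2(cand b8 [x])
[10] deliver 2→1 → N1(foll b8 [-])
[11] deliver 1→2 → N2(lead b8 [x])
[12] deliver 1→0 → ∅
[13] propose(2,'r') → ∅
[14] deliver 0→2 → ∅
[15] crash(2) → N2(✗lead b8 [x])
[16] timeout(2) → ∅
[17] deliver 1→2 → ∅

0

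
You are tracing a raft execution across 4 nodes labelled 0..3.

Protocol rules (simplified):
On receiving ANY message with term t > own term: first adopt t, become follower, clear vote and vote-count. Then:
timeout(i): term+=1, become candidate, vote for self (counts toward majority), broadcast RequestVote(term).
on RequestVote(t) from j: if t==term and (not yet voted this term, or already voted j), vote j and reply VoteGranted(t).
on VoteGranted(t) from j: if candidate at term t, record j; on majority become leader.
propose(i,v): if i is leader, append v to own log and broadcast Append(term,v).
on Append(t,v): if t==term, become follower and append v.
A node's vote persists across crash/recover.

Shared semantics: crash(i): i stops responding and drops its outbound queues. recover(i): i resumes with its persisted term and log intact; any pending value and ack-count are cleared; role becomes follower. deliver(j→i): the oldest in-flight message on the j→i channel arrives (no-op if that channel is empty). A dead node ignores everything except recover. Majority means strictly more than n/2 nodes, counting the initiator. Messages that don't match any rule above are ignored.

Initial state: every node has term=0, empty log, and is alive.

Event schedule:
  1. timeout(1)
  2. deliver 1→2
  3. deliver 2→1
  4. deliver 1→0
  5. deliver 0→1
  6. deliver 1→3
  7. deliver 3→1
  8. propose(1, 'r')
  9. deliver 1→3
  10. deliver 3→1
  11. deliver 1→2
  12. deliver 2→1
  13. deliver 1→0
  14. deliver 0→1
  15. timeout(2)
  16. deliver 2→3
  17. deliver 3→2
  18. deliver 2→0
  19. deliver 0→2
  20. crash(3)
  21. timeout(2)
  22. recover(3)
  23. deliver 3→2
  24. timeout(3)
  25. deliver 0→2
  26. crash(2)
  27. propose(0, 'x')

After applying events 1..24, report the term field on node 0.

2

e1 timeout(1): 1[cand,t=1,-]
e2 deliver 1→2: 2[foll,t=1,-]
e3 deliver 2→1: ·
e4 deliver 1→0: 0[foll,t=1,-]
e5 deliver 0→1: 1[lead,t=1,-]
e6 deliver 1→3: 3[foll,t=1,-]
e7 deliver 3→1: ·
e8 propose(1,'r'): 1[lead,t=1,r]
e9 deliver 1→3: 3[foll,t=1,r]
e10 deliver 3→1: ·
e11 deliver 1→2: 2[foll,t=1,r]
e12 deliver 2→1: ·
e13 deliver 1→0: 0[foll,t=1,r]
e14 deliver 0→1: ·
e15 timeout(2): 2[cand,t=2,r]
e16 deliver 2→3: 3[foll,t=2,r]
e17 deliver 3→2: ·
e18 deliver 2→0: 0[foll,t=2,r]
e19 deliver 0→2: 2[lead,t=2,r]
e20 crash(3): 3[✗foll,t=2,r]
e21 timeout(2): 2[cand,t=3,r]
e22 recover(3): 3[foll,t=2,r]
e23 deliver 3→2: ·
e24 timeout(3): 3[cand,t=3,r]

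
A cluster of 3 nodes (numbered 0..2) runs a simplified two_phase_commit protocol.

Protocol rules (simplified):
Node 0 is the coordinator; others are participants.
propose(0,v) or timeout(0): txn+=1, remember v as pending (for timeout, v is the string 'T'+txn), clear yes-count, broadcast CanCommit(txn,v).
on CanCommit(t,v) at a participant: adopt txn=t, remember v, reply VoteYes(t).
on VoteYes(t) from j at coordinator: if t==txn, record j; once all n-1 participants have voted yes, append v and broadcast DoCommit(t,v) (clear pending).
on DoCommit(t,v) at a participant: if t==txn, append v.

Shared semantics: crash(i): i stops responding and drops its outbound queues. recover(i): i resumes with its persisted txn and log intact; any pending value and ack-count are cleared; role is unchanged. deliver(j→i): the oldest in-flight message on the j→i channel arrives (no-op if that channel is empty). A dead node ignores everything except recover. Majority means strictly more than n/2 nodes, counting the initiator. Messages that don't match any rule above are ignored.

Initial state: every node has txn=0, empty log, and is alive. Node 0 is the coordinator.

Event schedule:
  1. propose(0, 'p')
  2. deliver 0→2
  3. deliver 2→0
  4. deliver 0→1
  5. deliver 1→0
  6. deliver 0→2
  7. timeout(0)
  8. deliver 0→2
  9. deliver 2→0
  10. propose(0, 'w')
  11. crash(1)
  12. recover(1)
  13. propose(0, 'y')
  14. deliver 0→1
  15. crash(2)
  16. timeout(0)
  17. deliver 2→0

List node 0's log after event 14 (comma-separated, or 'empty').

step 1 propose(0,'p'): 0={coor,t=1,log=-}
step 2 deliver 0→2: 2={part,t=1,log=-}
step 3 deliver 2→0: —
step 4 deliver 0→1: 1={part,t=1,log=-}
step 5 deliver 1→0: 0={coor,t=1,log=p}
step 6 deliver 0→2: 2={part,t=1,log=p}
step 7 timeout(0): 0={coor,t=2,log=p}
step 8 deliver 0→2: 2={part,t=2,log=p}
step 9 deliver 2→0: —
step 10 propose(0,'w'): 0={coor,t=3,log=p}
step 11 crash(1): 1={✗part,t=1,log=-}
step 12 recover(1): 1={part,t=1,log=-}
step 13 propose(0,'y'): 0={coor,t=4,log=p}
step 14 deliver 0→1: 1={part,t=1,log=p}

p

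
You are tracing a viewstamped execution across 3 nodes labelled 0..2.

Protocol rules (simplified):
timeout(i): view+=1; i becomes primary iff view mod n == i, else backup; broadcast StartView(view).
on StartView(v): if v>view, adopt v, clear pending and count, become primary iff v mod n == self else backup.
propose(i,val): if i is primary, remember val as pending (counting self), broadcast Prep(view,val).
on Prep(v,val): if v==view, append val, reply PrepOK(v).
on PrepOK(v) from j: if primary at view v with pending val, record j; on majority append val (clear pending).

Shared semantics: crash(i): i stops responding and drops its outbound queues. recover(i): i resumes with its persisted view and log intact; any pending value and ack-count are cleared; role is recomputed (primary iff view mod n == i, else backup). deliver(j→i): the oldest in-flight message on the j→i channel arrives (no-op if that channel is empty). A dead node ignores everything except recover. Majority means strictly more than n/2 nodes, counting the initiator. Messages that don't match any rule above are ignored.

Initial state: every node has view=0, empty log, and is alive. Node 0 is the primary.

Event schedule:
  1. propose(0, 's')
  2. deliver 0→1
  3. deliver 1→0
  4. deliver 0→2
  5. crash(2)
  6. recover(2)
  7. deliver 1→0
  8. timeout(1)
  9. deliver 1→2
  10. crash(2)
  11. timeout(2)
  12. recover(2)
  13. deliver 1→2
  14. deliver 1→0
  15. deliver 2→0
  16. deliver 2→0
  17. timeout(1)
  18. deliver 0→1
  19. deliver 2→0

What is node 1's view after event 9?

e1 propose(0,'s'): ·
e2 deliver 0→1: 1[back,v=0,s]
e3 deliver 1→0: 0[prim,v=0,s]
e4 deliver 0→2: 2[back,v=0,s]
e5 crash(2): 2[✗back,v=0,s]
e6 recover(2): 2[back,v=0,s]
e7 deliver 1→0: ·
e8 timeout(1): 1[prim,v=1,s]
e9 deliver 1→2: 2[back,v=1,s]

1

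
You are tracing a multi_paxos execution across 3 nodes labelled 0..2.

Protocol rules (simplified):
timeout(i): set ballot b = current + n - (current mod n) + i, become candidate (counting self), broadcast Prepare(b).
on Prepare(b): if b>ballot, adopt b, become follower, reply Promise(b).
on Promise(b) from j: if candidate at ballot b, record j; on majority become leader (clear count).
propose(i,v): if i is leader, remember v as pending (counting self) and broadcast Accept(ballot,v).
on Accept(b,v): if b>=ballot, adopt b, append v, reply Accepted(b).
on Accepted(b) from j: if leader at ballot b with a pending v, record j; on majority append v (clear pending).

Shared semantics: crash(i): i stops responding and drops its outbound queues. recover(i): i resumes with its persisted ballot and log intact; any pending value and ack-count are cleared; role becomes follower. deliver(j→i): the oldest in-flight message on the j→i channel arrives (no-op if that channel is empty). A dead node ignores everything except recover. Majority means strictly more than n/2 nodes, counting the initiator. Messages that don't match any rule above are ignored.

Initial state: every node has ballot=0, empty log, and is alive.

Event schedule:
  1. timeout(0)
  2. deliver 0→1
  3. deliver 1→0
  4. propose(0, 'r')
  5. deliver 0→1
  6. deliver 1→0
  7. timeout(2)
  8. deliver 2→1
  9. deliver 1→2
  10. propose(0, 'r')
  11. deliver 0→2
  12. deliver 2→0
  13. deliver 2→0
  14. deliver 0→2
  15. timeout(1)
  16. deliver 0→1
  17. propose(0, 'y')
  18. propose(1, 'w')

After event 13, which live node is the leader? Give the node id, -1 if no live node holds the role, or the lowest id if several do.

2

[1] timeout(0) → N0(cand b3 [-])
[2] deliver 0→1 → N1(foll b3 [-])
[3] deliver 1→0 → N0(lead b3 [-])
[4] propose(0,'r') → ∅
[5] deliver 0→1 → N1(foll b3 [r])
[6] deliver 1→0 → N0(lead b3 [r])
[7] timeout(2) → N2(cand b5 [-])
[8] deliver 2→1 → N1(foll b5 [r])
[9] deliver 1→2 → N2(lead b5 [-])
[10] propose(0,'r') → ∅
[11] deliver 0→2 → ∅
[12] deliver 2→0 → N0(foll b5 [r])
[13] deliver 2→0 → ∅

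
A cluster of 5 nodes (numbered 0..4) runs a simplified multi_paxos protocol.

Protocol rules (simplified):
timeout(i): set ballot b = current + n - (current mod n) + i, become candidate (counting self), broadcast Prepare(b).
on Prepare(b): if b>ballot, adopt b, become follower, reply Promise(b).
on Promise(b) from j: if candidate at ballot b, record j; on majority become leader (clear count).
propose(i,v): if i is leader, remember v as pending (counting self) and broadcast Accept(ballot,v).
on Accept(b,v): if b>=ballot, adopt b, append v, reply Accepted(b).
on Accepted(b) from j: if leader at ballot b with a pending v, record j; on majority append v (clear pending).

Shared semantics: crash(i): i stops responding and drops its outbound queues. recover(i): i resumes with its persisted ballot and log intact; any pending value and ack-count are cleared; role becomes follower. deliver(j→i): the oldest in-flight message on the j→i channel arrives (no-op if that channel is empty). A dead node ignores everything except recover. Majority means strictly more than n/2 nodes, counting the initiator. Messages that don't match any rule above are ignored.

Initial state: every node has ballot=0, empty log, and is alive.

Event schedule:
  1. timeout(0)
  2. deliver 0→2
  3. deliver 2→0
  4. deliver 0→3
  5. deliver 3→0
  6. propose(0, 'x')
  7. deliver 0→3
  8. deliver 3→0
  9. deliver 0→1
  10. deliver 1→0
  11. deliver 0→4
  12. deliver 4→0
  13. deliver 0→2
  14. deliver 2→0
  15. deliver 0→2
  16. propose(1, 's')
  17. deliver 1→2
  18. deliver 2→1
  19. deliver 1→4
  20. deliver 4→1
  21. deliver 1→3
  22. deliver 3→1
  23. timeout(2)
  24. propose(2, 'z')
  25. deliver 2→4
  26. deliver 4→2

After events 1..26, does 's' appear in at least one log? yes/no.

e1 timeout(0): 0[cand,b=5,-]
e2 deliver 0→2: 2[foll,b=5,-]
e3 deliver 2→0: ·
e4 deliver 0→3: 3[foll,b=5,-]
e5 deliver 3→0: 0[lead,b=5,-]
e6 propose(0,'x'): ·
e7 deliver 0→3: 3[foll,b=5,x]
e8 deliver 3→0: ·
e9 deliver 0→1: 1[foll,b=5,-]
e10 deliver 1→0: ·
e11 deliver 0→4: 4[foll,b=5,-]
e12 deliver 4→0: ·
e13 deliver 0→2: 2[foll,b=5,x]
e14 deliver 2→0: 0[lead,b=5,x]
e15 deliver 0→2: ·
e16 propose(1,'s'): ·
e17 deliver 1→2: ·
e18 deliver 2→1: ·
e19 deliver 1→4: ·
e20 deliver 4→1: ·
e21 deliver 1→3: ·
e22 deliver 3→1: ·
e23 timeout(2): 2[cand,b=12,x]
e24 propose(2,'z'): ·
e25 deliver 2→4: 4[foll,b=12,-]
e26 deliver 4→2: ·

no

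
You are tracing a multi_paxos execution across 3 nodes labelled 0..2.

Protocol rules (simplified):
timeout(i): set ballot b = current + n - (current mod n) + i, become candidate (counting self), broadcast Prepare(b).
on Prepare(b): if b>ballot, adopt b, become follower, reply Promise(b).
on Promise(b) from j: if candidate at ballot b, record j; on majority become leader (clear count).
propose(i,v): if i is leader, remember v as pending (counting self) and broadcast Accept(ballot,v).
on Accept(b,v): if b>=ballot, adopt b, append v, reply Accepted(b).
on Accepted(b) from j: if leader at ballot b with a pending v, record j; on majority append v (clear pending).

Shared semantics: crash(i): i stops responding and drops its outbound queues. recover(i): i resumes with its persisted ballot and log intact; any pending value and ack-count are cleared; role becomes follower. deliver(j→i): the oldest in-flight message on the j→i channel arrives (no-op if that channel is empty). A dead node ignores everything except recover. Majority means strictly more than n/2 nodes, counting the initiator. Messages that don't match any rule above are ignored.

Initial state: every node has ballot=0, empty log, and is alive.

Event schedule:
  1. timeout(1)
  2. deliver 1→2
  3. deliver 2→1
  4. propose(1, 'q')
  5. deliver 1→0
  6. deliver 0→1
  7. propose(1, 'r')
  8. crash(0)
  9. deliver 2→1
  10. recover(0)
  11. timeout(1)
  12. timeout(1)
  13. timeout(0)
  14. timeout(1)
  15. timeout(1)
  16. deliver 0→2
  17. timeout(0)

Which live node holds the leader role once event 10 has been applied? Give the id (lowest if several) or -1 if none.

step 1 timeout(1): 1={cand,b=4,log=-}
step 2 deliver 1→2: 2={foll,b=4,log=-}
step 3 deliver 2→1: 1={lead,b=4,log=-}
step 4 propose(1,'q'): —
step 5 deliver 1→0: 0={foll,b=4,log=-}
step 6 deliver 0→1: —
step 7 propose(1,'r'): —
step 8 crash(0): 0={✗foll,b=4,log=-}
step 9 deliver 2→1: —
step 10 recover(0): 0={foll,b=4,log=-}

1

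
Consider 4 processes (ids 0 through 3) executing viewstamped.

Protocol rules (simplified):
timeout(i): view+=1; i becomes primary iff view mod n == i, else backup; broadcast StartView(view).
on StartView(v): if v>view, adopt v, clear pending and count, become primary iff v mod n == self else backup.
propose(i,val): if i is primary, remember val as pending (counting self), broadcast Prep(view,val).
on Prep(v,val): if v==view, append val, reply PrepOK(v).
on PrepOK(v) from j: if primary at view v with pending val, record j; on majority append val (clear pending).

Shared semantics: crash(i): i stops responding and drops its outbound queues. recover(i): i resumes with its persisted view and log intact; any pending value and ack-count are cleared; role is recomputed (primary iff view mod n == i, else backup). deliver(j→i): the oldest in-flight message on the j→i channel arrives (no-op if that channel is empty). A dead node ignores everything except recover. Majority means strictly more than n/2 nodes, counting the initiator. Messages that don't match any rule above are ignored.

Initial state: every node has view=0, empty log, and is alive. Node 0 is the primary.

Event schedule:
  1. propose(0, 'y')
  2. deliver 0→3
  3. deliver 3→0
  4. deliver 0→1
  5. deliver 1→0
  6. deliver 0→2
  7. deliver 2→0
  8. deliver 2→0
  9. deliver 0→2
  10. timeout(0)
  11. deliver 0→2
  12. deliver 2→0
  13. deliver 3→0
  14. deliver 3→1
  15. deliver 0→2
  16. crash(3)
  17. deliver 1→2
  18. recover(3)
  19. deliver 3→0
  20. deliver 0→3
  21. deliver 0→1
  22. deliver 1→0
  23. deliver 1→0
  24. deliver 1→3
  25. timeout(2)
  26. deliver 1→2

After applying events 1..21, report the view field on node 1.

step 1 propose(0,'y'): —
step 2 deliver 0→3: 3={back,v=0,log=y}
step 3 deliver 3→0: —
step 4 deliver 0→1: 1={back,v=0,log=y}
step 5 deliver 1→0: 0={prim,v=0,log=y}
step 6 deliver 0→2: 2={back,v=0,log=y}
step 7 deliver 2→0: —
step 8 deliver 2→0: —
step 9 deliver 0→2: —
step 10 timeout(0): 0={back,v=1,log=y}
step 11 deliver 0→2: 2={back,v=1,log=y}
step 12 deliver 2→0: —
step 13 deliver 3→0: —
step 14 deliver 3→1: —
step 15 deliver 0→2: —
step 16 crash(3): 3={✗back,v=0,log=y}
step 17 deliver 1→2: —
step 18 recover(3): 3={back,v=0,log=y}
step 19 deliver 3→0: —
step 20 deliver 0→3: 3={back,v=1,log=y}
step 21 deliver 0→1: 1={prim,v=1,log=y}

1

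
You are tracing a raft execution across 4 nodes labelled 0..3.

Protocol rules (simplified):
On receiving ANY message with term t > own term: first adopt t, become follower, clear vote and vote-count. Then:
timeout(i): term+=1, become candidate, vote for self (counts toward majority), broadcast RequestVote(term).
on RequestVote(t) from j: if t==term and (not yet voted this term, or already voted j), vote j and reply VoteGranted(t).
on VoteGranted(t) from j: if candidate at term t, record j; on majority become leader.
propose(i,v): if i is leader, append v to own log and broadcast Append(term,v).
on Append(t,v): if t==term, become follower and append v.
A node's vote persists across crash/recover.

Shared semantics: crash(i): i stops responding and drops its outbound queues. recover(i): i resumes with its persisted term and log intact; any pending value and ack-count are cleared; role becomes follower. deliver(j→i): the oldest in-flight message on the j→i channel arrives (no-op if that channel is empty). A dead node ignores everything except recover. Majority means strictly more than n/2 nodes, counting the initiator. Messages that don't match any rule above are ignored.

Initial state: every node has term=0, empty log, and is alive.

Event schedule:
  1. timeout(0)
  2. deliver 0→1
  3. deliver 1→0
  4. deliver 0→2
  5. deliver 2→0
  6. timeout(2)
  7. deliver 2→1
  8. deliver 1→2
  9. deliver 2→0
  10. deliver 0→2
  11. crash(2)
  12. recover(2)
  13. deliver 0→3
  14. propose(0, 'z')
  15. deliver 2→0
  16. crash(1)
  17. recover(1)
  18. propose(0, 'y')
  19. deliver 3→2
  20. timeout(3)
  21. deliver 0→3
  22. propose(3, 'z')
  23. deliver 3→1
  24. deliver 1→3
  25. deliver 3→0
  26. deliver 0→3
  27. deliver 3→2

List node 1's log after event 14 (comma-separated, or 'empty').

after 1 — timeout(0): n0:cand/t1/[-]
after 2 — deliver 0→1: n1:foll/t1/[-]
after 3 — deliver 1→0: ·
after 4 — deliver 0→2: n2:foll/t1/[-]
after 5 — deliver 2→0: n0:lead/t1/[-]
after 6 — timeout(2): n2:cand/t2/[-]
after 7 — deliver 2→1: n1:foll/t2/[-]
after 8 — deliver 1→2: ·
after 9 — deliver 2→0: n0:foll/t2/[-]
after 10 — deliver 0→2: n2:lead/t2/[-]
after 11 — crash(2): n2:✗lead/t2/[-]
after 12 — recover(2): n2:foll/t2/[-]
after 13 — deliver 0→3: n3:foll/t1/[-]
after 14 — propose(0,'z'): ·

empty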